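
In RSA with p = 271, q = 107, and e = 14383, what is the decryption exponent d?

φ(n) = (p−1)(q−1) = 270·106 = 28620.
Need d with 14383·d ≡ 1 (mod 28620). Apply the extended Euclidean algorithm:
28620 = 1*14383 + 14237
14383 = 1*14237 + 146
14237 = 97*146 + 75
146 = 1*75 + 71
75 = 1*71 + 4
71 = 17*4 + 3
4 = 1*3 + 1
3 = 3*1 + 0
Back-substitute:
1 = 4 − 3
1 = −71 + 18·4
1 = 18·75 − 19·71
1 = −19·146 + 37·75
1 = 37·14237 − 3608·146
1 = −3608·14383 + 3645·14237
1 = 3645·28620 − 7253·14383
So 14383·(-7253) ≡ 1 (mod 28620), hence d ≡ -7253 ≡ 21367 (mod 28620).

21367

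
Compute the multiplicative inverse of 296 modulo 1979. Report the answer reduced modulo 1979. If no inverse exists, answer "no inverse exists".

gcd(1979, 296) by repeated division:
1979 = 6*296 + 203
296 = 1*203 + 93
203 = 2*93 + 17
93 = 5*17 + 8
17 = 2*8 + 1
8 = 8*1 + 0
gcd = 1, so the inverse exists. Back-substitute:
1 = 17 − 2·8
1 = −2·93 + 11·17
1 = 11·203 − 24·93
1 = −24·296 + 35·203
1 = 35·1979 − 234·296
Hence 296⁻¹ ≡ -234 ≡ 1745 (mod 1979).

1745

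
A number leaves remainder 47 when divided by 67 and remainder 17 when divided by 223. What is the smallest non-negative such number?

9829

Write x = 47 + 67·k. Then 67·k ≡ 17 − 47 ≡ 193 (mod 223).
Need 67⁻¹ mod 223. Extended Euclid on (223, 67):
223 = 3×67 + 22
67 = 3×22 + 1
22 = 22×1 + 0
Back-substitute:
1 = 67 − 3·22
1 = −3·223 + 10·67
67⁻¹ ≡ 10 (mod 223), so k ≡ 10·193 ≡ 146 (mod 223).
x = 47 + 67·146 = 9829.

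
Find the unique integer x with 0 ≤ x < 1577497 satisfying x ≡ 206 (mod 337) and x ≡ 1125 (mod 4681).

970092

Write x = 206 + 337·k. Then 337·k ≡ 1125 − 206 ≡ 919 (mod 4681).
Need 337⁻¹ mod 4681. Extended Euclid on (4681, 337):
4681 = 13*337 + 300
337 = 1*300 + 37
300 = 8*37 + 4
37 = 9*4 + 1
4 = 4*1 + 0
Back-substitute:
1 = 37 − 9·4
1 = −9·300 + 73·37
1 = 73·337 − 82·300
1 = −82·4681 + 1139·337
337⁻¹ ≡ 1139 (mod 4681), so k ≡ 1139·919 ≡ 2878 (mod 4681).
x = 206 + 337·2878 = 970092.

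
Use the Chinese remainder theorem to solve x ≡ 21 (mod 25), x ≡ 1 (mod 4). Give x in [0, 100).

Write x = 21 + 25·k. Then 25·k ≡ 1 − 21 ≡ 0 (mod 4).
Need 25⁻¹ mod 4. Extended Euclid on (4, 1):
4 = 4·1 + 0
25⁻¹ ≡ 1 (mod 4), so k ≡ 1·0 ≡ 0 (mod 4).
x = 21 + 25·0 = 21.

21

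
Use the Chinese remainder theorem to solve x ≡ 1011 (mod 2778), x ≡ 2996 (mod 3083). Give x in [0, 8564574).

6862671

Write x = 1011 + 2778·k. Then 2778·k ≡ 2996 − 1011 ≡ 1985 (mod 3083).
Need 2778⁻¹ mod 3083. Extended Euclid on (3083, 2778):
3083 = 1·2778 + 305
2778 = 9·305 + 33
305 = 9·33 + 8
33 = 4·8 + 1
8 = 8·1 + 0
Back-substitute:
1 = 33 − 4·8
1 = −4·305 + 37·33
1 = 37·2778 − 337·305
1 = −337·3083 + 374·2778
2778⁻¹ ≡ 374 (mod 3083), so k ≡ 374·1985 ≡ 2470 (mod 3083).
x = 1011 + 2778·2470 = 6862671.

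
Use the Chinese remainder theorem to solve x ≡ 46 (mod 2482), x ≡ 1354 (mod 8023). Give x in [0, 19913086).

3675888

Write x = 46 + 2482·k. Then 2482·k ≡ 1354 − 46 ≡ 1308 (mod 8023).
Need 2482⁻¹ mod 8023. Extended Euclid on (8023, 2482):
8023 = 3*2482 + 577
2482 = 4*577 + 174
577 = 3*174 + 55
174 = 3*55 + 9
55 = 6*9 + 1
9 = 9*1 + 0
Back-substitute:
1 = 55 − 6·9
1 = −6·174 + 19·55
1 = 19·577 − 63·174
1 = −63·2482 + 271·577
1 = 271·8023 − 876·2482
2482⁻¹ ≡ 7147 (mod 8023), so k ≡ 7147·1308 ≡ 1481 (mod 8023).
x = 46 + 2482·1481 = 3675888.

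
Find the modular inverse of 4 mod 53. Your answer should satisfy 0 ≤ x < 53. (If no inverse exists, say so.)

gcd(53, 4) by repeated division:
53 = 13·4 + 1
4 = 4·1 + 0
gcd = 1, so the inverse exists. Back-substitute:
1 = 53 − 13·4
Thus 4·(-13) ≡ 1 (mod 53); reducing, -13 mod 53 = 40.

40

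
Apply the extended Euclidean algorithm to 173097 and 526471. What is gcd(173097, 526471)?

1

Euclidean algorithm:
526471 = 3×173097 + 7180
173097 = 24×7180 + 777
7180 = 9×777 + 187
777 = 4×187 + 29
187 = 6×29 + 13
29 = 2×13 + 3
13 = 4×3 + 1
3 = 3×1 + 0
gcd(173097, 526471) = 1.
Back-substituting:
1 = 13 − 4·3
1 = −4·29 + 9·13
1 = 9·187 − 58·29
1 = −58·777 + 241·187
1 = 241·7180 − 2227·777
1 = −2227·173097 + 53689·7180
1 = 53689·526471 − 163294·173097
So 1 = (53689)·526471 + (-163294)·173097.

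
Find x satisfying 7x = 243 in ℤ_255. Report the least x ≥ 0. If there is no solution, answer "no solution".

First find gcd(7, 255):
255 = 36*7 + 3
7 = 2*3 + 1
3 = 3*1 + 0
gcd = 1, so a unique solution mod 255 exists.
Back-substitute for the Bézout coefficients:
1 = 7 − 2·3
1 = −2·255 + 73·7
So 7·(73) ≡ 1 (mod 255), giving 7⁻¹ ≡ 73.
x ≡ 7⁻¹·243 ≡ 73·243 ≡ 144 (mod 255).

144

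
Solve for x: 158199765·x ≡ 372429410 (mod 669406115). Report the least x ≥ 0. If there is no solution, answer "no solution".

4549343

First find gcd(158199765, 669406115):
669406115 = 4*158199765 + 36607055
158199765 = 4*36607055 + 11771545
36607055 = 3*11771545 + 1292420
11771545 = 9*1292420 + 139765
1292420 = 9*139765 + 34535
139765 = 4*34535 + 1625
34535 = 21*1625 + 410
1625 = 3*410 + 395
410 = 1*395 + 15
395 = 26*15 + 5
15 = 3*5 + 0
gcd = 5 and 5 | 372429410, so solutions exist. Divide through by 5: 31639953x ≡ 74485882 (mod 133881223).
Now find 31639953⁻¹ mod 133881223:
133881223 = 4×31639953 + 7321411
31639953 = 4×7321411 + 2354309
7321411 = 3×2354309 + 258484
2354309 = 9×258484 + 27953
258484 = 9×27953 + 6907
27953 = 4×6907 + 325
6907 = 21×325 + 82
325 = 3×82 + 79
82 = 1×79 + 3
79 = 26×3 + 1
3 = 3×1 + 0
Back-substitute:
1 = 79 − 26·3
1 = −26·82 + 27·79
1 = 27·325 − 107·82
1 = −107·6907 + 2274·325
1 = 2274·27953 − 9203·6907
1 = −9203·258484 + 85101·27953
1 = 85101·2354309 − 775112·258484
1 = −775112·7321411 + 2410437·2354309
1 = 2410437·31639953 − 10416860·7321411
1 = −10416860·133881223 + 44077877·31639953
So 31639953⁻¹ ≡ 44077877 (mod 133881223).
Then x ≡ 44077877·74485882 ≡ 4549343 (mod 133881223); the smallest non-negative solution is x = 4549343.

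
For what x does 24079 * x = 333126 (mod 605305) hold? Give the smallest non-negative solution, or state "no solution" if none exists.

First find gcd(24079, 605305):
605305 = 25·24079 + 3330
24079 = 7·3330 + 769
3330 = 4·769 + 254
769 = 3·254 + 7
254 = 36·7 + 2
7 = 3·2 + 1
2 = 2·1 + 0
gcd = 1, so a unique solution mod 605305 exists.
Back-substitute for the Bézout coefficients:
1 = 7 − 3·2
1 = −3·254 + 109·7
1 = 109·769 − 330·254
1 = −330·3330 + 1429·769
1 = 1429·24079 − 10333·3330
1 = −10333·605305 + 259754·24079
So 24079·(259754) ≡ 1 (mod 605305), giving 24079⁻¹ ≡ 259754.
x ≡ 24079⁻¹·333126 ≡ 259754·333126 ≡ 40034 (mod 605305).

40034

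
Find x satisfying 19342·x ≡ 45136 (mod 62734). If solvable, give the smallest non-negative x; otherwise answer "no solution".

24276

First find gcd(19342, 62734):
62734 = 3*19342 + 4708
19342 = 4*4708 + 510
4708 = 9*510 + 118
510 = 4*118 + 38
118 = 3*38 + 4
38 = 9*4 + 2
4 = 2*2 + 0
gcd = 2 and 2 | 45136, so solutions exist. Divide through by 2: 9671x ≡ 22568 (mod 31367).
Now find 9671⁻¹ mod 31367:
31367 = 3×9671 + 2354
9671 = 4×2354 + 255
2354 = 9×255 + 59
255 = 4×59 + 19
59 = 3×19 + 2
19 = 9×2 + 1
2 = 2×1 + 0
Back-substitute:
1 = 19 − 9·2
1 = −9·59 + 28·19
1 = 28·255 − 121·59
1 = −121·2354 + 1117·255
1 = 1117·9671 − 4589·2354
1 = −4589·31367 + 14884·9671
So 9671⁻¹ ≡ 14884 (mod 31367).
Then x ≡ 14884·22568 ≡ 24276 (mod 31367); the smallest non-negative solution is x = 24276.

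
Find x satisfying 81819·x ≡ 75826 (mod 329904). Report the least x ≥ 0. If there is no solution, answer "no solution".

no solution

gcd(81819, 329904):
329904 = 4*81819 + 2628
81819 = 31*2628 + 351
2628 = 7*351 + 171
351 = 2*171 + 9
171 = 19*9 + 0
gcd = 9, but 9 ∤ 75826, so the congruence has no solution.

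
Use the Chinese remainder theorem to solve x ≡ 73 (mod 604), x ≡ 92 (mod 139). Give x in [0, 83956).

Write x = 73 + 604·k. Then 604·k ≡ 92 − 73 ≡ 19 (mod 139).
Need 604⁻¹ mod 139. Extended Euclid on (139, 48):
139 = 2×48 + 43
48 = 1×43 + 5
43 = 8×5 + 3
5 = 1×3 + 2
3 = 1×2 + 1
2 = 2×1 + 0
Back-substitute:
1 = 3 − 2
1 = −5 + 2·3
1 = 2·43 − 17·5
1 = −17·48 + 19·43
1 = 19·139 − 55·48
604⁻¹ ≡ 84 (mod 139), so k ≡ 84·19 ≡ 67 (mod 139).
x = 73 + 604·67 = 40541.

40541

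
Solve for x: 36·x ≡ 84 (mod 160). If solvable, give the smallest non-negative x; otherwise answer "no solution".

First find gcd(36, 160):
160 = 4·36 + 16
36 = 2·16 + 4
16 = 4·4 + 0
gcd = 4 and 4 | 84, so solutions exist. Divide through by 4: 9x ≡ 21 (mod 40).
Now find 9⁻¹ mod 40:
40 = 4*9 + 4
9 = 2*4 + 1
4 = 4*1 + 0
Back-substitute:
1 = 9 − 2·4
1 = −2·40 + 9·9
So 9⁻¹ ≡ 9 (mod 40).
Then x ≡ 9·21 ≡ 29 (mod 40); the smallest non-negative solution is x = 29.

29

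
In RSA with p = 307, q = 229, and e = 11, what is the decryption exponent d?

φ(n) = (p−1)(q−1) = 306·228 = 69768.
Need d with 11·d ≡ 1 (mod 69768). Apply the extended Euclidean algorithm:
69768 = 6342*11 + 6
11 = 1*6 + 5
6 = 1*5 + 1
5 = 5*1 + 0
Back-substitute:
1 = 6 − 5
1 = −11 + 2·6
1 = 2·69768 − 12685·11
So 11·(-12685) ≡ 1 (mod 69768), hence d ≡ -12685 ≡ 57083 (mod 69768).

57083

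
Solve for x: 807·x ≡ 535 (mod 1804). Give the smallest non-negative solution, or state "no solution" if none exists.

1561

First find gcd(807, 1804):
1804 = 2*807 + 190
807 = 4*190 + 47
190 = 4*47 + 2
47 = 23*2 + 1
2 = 2*1 + 0
gcd = 1, so a unique solution mod 1804 exists.
Back-substitute for the Bézout coefficients:
1 = 47 − 23·2
1 = −23·190 + 93·47
1 = 93·807 − 395·190
1 = −395·1804 + 883·807
So 807·(883) ≡ 1 (mod 1804), giving 807⁻¹ ≡ 883.
x ≡ 807⁻¹·535 ≡ 883·535 ≡ 1561 (mod 1804).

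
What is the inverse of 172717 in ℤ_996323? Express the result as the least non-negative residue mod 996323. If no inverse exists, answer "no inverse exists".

Run Euclid on (996323, 172717):
996323 = 5×172717 + 132738
172717 = 1×132738 + 39979
132738 = 3×39979 + 12801
39979 = 3×12801 + 1576
12801 = 8×1576 + 193
1576 = 8×193 + 32
193 = 6×32 + 1
32 = 32×1 + 0
gcd = 1, so the inverse exists. Back-substitute:
1 = 193 − 6·32
1 = −6·1576 + 49·193
1 = 49·12801 − 398·1576
1 = −398·39979 + 1243·12801
1 = 1243·132738 − 4127·39979
1 = −4127·172717 + 5370·132738
1 = 5370·996323 − 30977·172717
So 172717·(-30977) ≡ 1 (mod 996323), and -30977 ≡ 965346 (mod 996323).

965346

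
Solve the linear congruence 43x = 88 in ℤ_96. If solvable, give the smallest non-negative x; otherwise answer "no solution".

40

First find gcd(43, 96):
96 = 2·43 + 10
43 = 4·10 + 3
10 = 3·3 + 1
3 = 3·1 + 0
gcd = 1, so a unique solution mod 96 exists.
Back-substitute for the Bézout coefficients:
1 = 10 − 3·3
1 = −3·43 + 13·10
1 = 13·96 − 29·43
So 43·(-29) ≡ 1 (mod 96), giving 43⁻¹ ≡ 67.
x ≡ 43⁻¹·88 ≡ 67·88 ≡ 40 (mod 96).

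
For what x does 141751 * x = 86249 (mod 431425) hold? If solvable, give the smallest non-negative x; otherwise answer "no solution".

First find gcd(141751, 431425):
431425 = 3×141751 + 6172
141751 = 22×6172 + 5967
6172 = 1×5967 + 205
5967 = 29×205 + 22
205 = 9×22 + 7
22 = 3×7 + 1
7 = 7×1 + 0
gcd = 1, so a unique solution mod 431425 exists.
Back-substitute for the Bézout coefficients:
1 = 22 − 3·7
1 = −3·205 + 28·22
1 = 28·5967 − 815·205
1 = −815·6172 + 843·5967
1 = 843·141751 − 19361·6172
1 = −19361·431425 + 58926·141751
So 141751·(58926) ≡ 1 (mod 431425), giving 141751⁻¹ ≡ 58926.
x ≡ 141751⁻¹·86249 ≡ 58926·86249 ≡ 122074 (mod 431425).

122074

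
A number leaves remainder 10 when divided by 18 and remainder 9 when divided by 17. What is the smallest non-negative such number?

298

Write x = 10 + 18·k. Then 18·k ≡ 9 − 10 ≡ 16 (mod 17).
Need 18⁻¹ mod 17. Extended Euclid on (17, 1):
17 = 17·1 + 0
18⁻¹ ≡ 1 (mod 17), so k ≡ 1·16 ≡ 16 (mod 17).
x = 10 + 18·16 = 298.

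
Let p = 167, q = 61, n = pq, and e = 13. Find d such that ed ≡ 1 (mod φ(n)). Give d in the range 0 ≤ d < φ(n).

4597

φ(n) = (p−1)(q−1) = 166·60 = 9960.
Need d with 13·d ≡ 1 (mod 9960). Apply the extended Euclidean algorithm:
9960 = 766·13 + 2
13 = 6·2 + 1
2 = 2·1 + 0
Back-substitute:
1 = 13 − 6·2
1 = −6·9960 + 4597·13
So 13·4597 ≡ 1 (mod 9960), hence d = 4597.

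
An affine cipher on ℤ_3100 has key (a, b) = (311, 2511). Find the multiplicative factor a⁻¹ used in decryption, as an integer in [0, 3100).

Apply the Euclidean algorithm to 3100 and 311:
3100 = 9·311 + 301
311 = 1·301 + 10
301 = 30·10 + 1
10 = 10·1 + 0
gcd = 1, so the inverse exists. Back-substitute:
1 = 301 − 30·10
1 = −30·311 + 31·301
1 = 31·3100 − 309·311
Hence 311⁻¹ ≡ -309 ≡ 2791 (mod 3100).

2791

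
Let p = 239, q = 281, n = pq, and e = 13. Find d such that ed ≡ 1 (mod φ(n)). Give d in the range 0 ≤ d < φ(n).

φ(n) = (p−1)(q−1) = 238·280 = 66640.
Need d with 13·d ≡ 1 (mod 66640). Apply the extended Euclidean algorithm:
66640 = 5126*13 + 2
13 = 6*2 + 1
2 = 2*1 + 0
Back-substitute:
1 = 13 − 6·2
1 = −6·66640 + 30757·13
So 13·30757 ≡ 1 (mod 66640), hence d = 30757.

30757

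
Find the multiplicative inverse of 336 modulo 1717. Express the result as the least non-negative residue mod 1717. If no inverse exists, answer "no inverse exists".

1160

Extended Euclidean algorithm:
1717 = 5·336 + 37
336 = 9·37 + 3
37 = 12·3 + 1
3 = 3·1 + 0
gcd = 1, so the inverse exists. Back-substitute:
1 = 37 − 12·3
1 = −12·336 + 109·37
1 = 109·1717 − 557·336
Thus 336·(-557) ≡ 1 (mod 1717); reducing, -557 mod 1717 = 1160.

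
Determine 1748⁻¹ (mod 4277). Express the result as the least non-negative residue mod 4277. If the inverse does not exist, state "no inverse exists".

115

Apply the Euclidean algorithm to 4277 and 1748:
4277 = 2·1748 + 781
1748 = 2·781 + 186
781 = 4·186 + 37
186 = 5·37 + 1
37 = 37·1 + 0
The gcd is 1. Working backward:
1 = 186 − 5·37
1 = −5·781 + 21·186
1 = 21·1748 − 47·781
1 = −47·4277 + 115·1748
So 1748·115 ≡ 1 (mod 4277).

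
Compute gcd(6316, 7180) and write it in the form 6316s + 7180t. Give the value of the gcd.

4

Euclidean algorithm:
7180 = 1*6316 + 864
6316 = 7*864 + 268
864 = 3*268 + 60
268 = 4*60 + 28
60 = 2*28 + 4
28 = 7*4 + 0
gcd(6316, 7180) = 4.
Express as a combination:
4 = 60 − 2·28
4 = −2·268 + 9·60
4 = 9·864 − 29·268
4 = −29·6316 + 212·864
4 = 212·7180 − 241·6316
So 4 = (212)·7180 + (-241)·6316.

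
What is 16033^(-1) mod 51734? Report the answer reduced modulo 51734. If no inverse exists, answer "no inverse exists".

gcd(51734, 16033) by repeated division:
51734 = 3*16033 + 3635
16033 = 4*3635 + 1493
3635 = 2*1493 + 649
1493 = 2*649 + 195
649 = 3*195 + 64
195 = 3*64 + 3
64 = 21*3 + 1
3 = 3*1 + 0
The gcd is 1. Working backward:
1 = 64 − 21·3
1 = −21·195 + 64·64
1 = 64·649 − 213·195
1 = −213·1493 + 490·649
1 = 490·3635 − 1193·1493
1 = −1193·16033 + 5262·3635
1 = 5262·51734 − 16979·16033
Hence 16033⁻¹ ≡ -16979 ≡ 34755 (mod 51734).

34755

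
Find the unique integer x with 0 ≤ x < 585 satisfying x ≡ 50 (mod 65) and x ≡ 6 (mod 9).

Write x = 50 + 65·k. Then 65·k ≡ 6 − 50 ≡ 1 (mod 9).
Need 65⁻¹ mod 9. Extended Euclid on (9, 2):
9 = 4·2 + 1
2 = 2·1 + 0
Back-substitute:
1 = 9 − 4·2
65⁻¹ ≡ 5 (mod 9), so k ≡ 5·1 ≡ 5 (mod 9).
x = 50 + 65·5 = 375.

375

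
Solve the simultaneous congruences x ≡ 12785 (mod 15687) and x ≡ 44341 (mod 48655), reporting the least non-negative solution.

147517646

Write x = 12785 + 15687·k. Then 15687·k ≡ 44341 − 12785 ≡ 31556 (mod 48655).
Need 15687⁻¹ mod 48655. Extended Euclid on (48655, 15687):
48655 = 3*15687 + 1594
15687 = 9*1594 + 1341
1594 = 1*1341 + 253
1341 = 5*253 + 76
253 = 3*76 + 25
76 = 3*25 + 1
25 = 25*1 + 0
Back-substitute:
1 = 76 − 3·25
1 = −3·253 + 10·76
1 = 10·1341 − 53·253
1 = −53·1594 + 63·1341
1 = 63·15687 − 620·1594
1 = −620·48655 + 1923·15687
15687⁻¹ ≡ 1923 (mod 48655), so k ≡ 1923·31556 ≡ 9403 (mod 48655).
x = 12785 + 15687·9403 = 147517646.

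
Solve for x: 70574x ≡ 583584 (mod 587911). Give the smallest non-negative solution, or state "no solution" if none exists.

259001

First find gcd(70574, 587911):
587911 = 8*70574 + 23319
70574 = 3*23319 + 617
23319 = 37*617 + 490
617 = 1*490 + 127
490 = 3*127 + 109
127 = 1*109 + 18
109 = 6*18 + 1
18 = 18*1 + 0
gcd = 1, so a unique solution mod 587911 exists.
Back-substitute for the Bézout coefficients:
1 = 109 − 6·18
1 = −6·127 + 7·109
1 = 7·490 − 27·127
1 = −27·617 + 34·490
1 = 34·23319 − 1285·617
1 = −1285·70574 + 3889·23319
1 = 3889·587911 − 32397·70574
So 70574·(-32397) ≡ 1 (mod 587911), giving 70574⁻¹ ≡ 555514.
x ≡ 70574⁻¹·583584 ≡ 555514·583584 ≡ 259001 (mod 587911).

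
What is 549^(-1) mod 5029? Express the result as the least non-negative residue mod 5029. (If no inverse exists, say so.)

1200

gcd(5029, 549) by repeated division:
5029 = 9×549 + 88
549 = 6×88 + 21
88 = 4×21 + 4
21 = 5×4 + 1
4 = 4×1 + 0
Since gcd(549, 5029) = 1, back-substitute to write 1 as a combination:
1 = 21 − 5·4
1 = −5·88 + 21·21
1 = 21·549 − 131·88
1 = −131·5029 + 1200·549
So 549·1200 ≡ 1 (mod 5029).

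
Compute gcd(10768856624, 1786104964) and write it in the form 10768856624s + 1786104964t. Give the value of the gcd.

4

Repeated division:
10768856624 = 6*1786104964 + 52226840
1786104964 = 34*52226840 + 10392404
52226840 = 5*10392404 + 264820
10392404 = 39*264820 + 64424
264820 = 4*64424 + 7124
64424 = 9*7124 + 308
7124 = 23*308 + 40
308 = 7*40 + 28
40 = 1*28 + 12
28 = 2*12 + 4
12 = 3*4 + 0
gcd(10768856624, 1786104964) = 4.
Express as a combination:
4 = 28 − 2·12
4 = −2·40 + 3·28
4 = 3·308 − 23·40
4 = −23·7124 + 532·308
4 = 532·64424 − 4811·7124
4 = −4811·264820 + 19776·64424
4 = 19776·10392404 − 776075·264820
4 = −776075·52226840 + 3900151·10392404
4 = 3900151·1786104964 − 133381209·52226840
4 = −133381209·10768856624 + 804187405·1786104964
So 4 = (-133381209)·10768856624 + (804187405)·1786104964.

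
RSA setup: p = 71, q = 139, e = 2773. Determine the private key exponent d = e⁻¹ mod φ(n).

φ(n) = (p−1)(q−1) = 70·138 = 9660.
Need d with 2773·d ≡ 1 (mod 9660). Apply the extended Euclidean algorithm:
9660 = 3·2773 + 1341
2773 = 2·1341 + 91
1341 = 14·91 + 67
91 = 1·67 + 24
67 = 2·24 + 19
24 = 1·19 + 5
19 = 3·5 + 4
5 = 1·4 + 1
4 = 4·1 + 0
Back-substitute:
1 = 5 − 4
1 = −19 + 4·5
1 = 4·24 − 5·19
1 = −5·67 + 14·24
1 = 14·91 − 19·67
1 = −19·1341 + 280·91
1 = 280·2773 − 579·1341
1 = −579·9660 + 2017·2773
So 2773·2017 ≡ 1 (mod 9660), hence d = 2017.

2017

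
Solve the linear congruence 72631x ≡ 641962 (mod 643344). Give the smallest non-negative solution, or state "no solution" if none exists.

no solution

gcd(72631, 643344):
643344 = 8*72631 + 62296
72631 = 1*62296 + 10335
62296 = 6*10335 + 286
10335 = 36*286 + 39
286 = 7*39 + 13
39 = 3*13 + 0
gcd = 13, but 13 ∤ 641962, so the congruence has no solution.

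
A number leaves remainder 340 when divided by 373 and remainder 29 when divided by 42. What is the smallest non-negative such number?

Write x = 340 + 373·k. Then 373·k ≡ 29 − 340 ≡ 25 (mod 42).
Need 373⁻¹ mod 42. Extended Euclid on (42, 37):
42 = 1·37 + 5
37 = 7·5 + 2
5 = 2·2 + 1
2 = 2·1 + 0
Back-substitute:
1 = 5 − 2·2
1 = −2·37 + 15·5
1 = 15·42 − 17·37
373⁻¹ ≡ 25 (mod 42), so k ≡ 25·25 ≡ 37 (mod 42).
x = 340 + 373·37 = 14141.

14141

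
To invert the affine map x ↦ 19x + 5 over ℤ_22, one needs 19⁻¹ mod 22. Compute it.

Apply the Euclidean algorithm to 22 and 19:
22 = 1*19 + 3
19 = 6*3 + 1
3 = 3*1 + 0
gcd = 1, so the inverse exists. Back-substitute:
1 = 19 − 6·3
1 = −6·22 + 7·19
So 19·7 ≡ 1 (mod 22).

7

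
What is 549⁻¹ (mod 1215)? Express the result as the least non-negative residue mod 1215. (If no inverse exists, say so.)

Compute gcd(549, 1215):
1215 = 2·549 + 117
549 = 4·117 + 81
117 = 1·81 + 36
81 = 2·36 + 9
36 = 4·9 + 0
The gcd is 9, not 1, hence no inverse exists.

no inverse exists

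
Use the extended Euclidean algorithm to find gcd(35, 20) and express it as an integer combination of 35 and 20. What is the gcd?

5

Euclidean algorithm:
35 = 1·20 + 15
20 = 1·15 + 5
15 = 3·5 + 0
gcd(35, 20) = 5.
Working backward:
5 = 20 − 15
5 = −35 + 2·20
So 5 = (-1)·35 + (2)·20.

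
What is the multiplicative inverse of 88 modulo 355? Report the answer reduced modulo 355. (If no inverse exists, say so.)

gcd(355, 88) by repeated division:
355 = 4*88 + 3
88 = 29*3 + 1
3 = 3*1 + 0
The gcd is 1. Working backward:
1 = 88 − 29·3
1 = −29·355 + 117·88
So 88·117 ≡ 1 (mod 355).

117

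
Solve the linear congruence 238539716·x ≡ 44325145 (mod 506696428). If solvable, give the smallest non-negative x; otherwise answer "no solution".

no solution

gcd(238539716, 506696428):
506696428 = 2×238539716 + 29616996
238539716 = 8×29616996 + 1603748
29616996 = 18×1603748 + 749532
1603748 = 2×749532 + 104684
749532 = 7×104684 + 16744
104684 = 6×16744 + 4220
16744 = 3×4220 + 4084
4220 = 1×4084 + 136
4084 = 30×136 + 4
136 = 34×4 + 0
gcd = 4, but 4 ∤ 44325145, so the congruence has no solution.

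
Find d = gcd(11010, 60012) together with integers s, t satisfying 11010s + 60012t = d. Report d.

Repeated division:
60012 = 5×11010 + 4962
11010 = 2×4962 + 1086
4962 = 4×1086 + 618
1086 = 1×618 + 468
618 = 1×468 + 150
468 = 3×150 + 18
150 = 8×18 + 6
18 = 3×6 + 0
gcd(11010, 60012) = 6.
Working backward:
6 = 150 − 8·18
6 = −8·468 + 25·150
6 = 25·618 − 33·468
6 = −33·1086 + 58·618
6 = 58·4962 − 265·1086
6 = −265·11010 + 588·4962
6 = 588·60012 − 3205·11010
So 6 = (588)·60012 + (-3205)·11010.

6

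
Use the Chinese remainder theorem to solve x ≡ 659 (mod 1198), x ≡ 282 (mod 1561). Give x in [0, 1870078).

Write x = 659 + 1198·k. Then 1198·k ≡ 282 − 659 ≡ 1184 (mod 1561).
Need 1198⁻¹ mod 1561. Extended Euclid on (1561, 1198):
1561 = 1*1198 + 363
1198 = 3*363 + 109
363 = 3*109 + 36
109 = 3*36 + 1
36 = 36*1 + 0
Back-substitute:
1 = 109 − 3·36
1 = −3·363 + 10·109
1 = 10·1198 − 33·363
1 = −33·1561 + 43·1198
1198⁻¹ ≡ 43 (mod 1561), so k ≡ 43·1184 ≡ 960 (mod 1561).
x = 659 + 1198·960 = 1150739.

1150739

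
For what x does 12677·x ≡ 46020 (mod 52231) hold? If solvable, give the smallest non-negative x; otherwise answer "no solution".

25223

First find gcd(12677, 52231):
52231 = 4·12677 + 1523
12677 = 8·1523 + 493
1523 = 3·493 + 44
493 = 11·44 + 9
44 = 4·9 + 8
9 = 1·8 + 1
8 = 8·1 + 0
gcd = 1, so a unique solution mod 52231 exists.
Back-substitute for the Bézout coefficients:
1 = 9 − 8
1 = −44 + 5·9
1 = 5·493 − 56·44
1 = −56·1523 + 173·493
1 = 173·12677 − 1440·1523
1 = −1440·52231 + 5933·12677
So 12677·(5933) ≡ 1 (mod 52231), giving 12677⁻¹ ≡ 5933.
x ≡ 12677⁻¹·46020 ≡ 5933·46020 ≡ 25223 (mod 52231).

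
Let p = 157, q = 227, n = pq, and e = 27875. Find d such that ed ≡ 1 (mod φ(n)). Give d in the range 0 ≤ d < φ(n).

28115

φ(n) = (p−1)(q−1) = 156·226 = 35256.
Need d with 27875·d ≡ 1 (mod 35256). Apply the extended Euclidean algorithm:
35256 = 1*27875 + 7381
27875 = 3*7381 + 5732
7381 = 1*5732 + 1649
5732 = 3*1649 + 785
1649 = 2*785 + 79
785 = 9*79 + 74
79 = 1*74 + 5
74 = 14*5 + 4
5 = 1*4 + 1
4 = 4*1 + 0
Back-substitute:
1 = 5 − 4
1 = −74 + 15·5
1 = 15·79 − 16·74
1 = −16·785 + 159·79
1 = 159·1649 − 334·785
1 = −334·5732 + 1161·1649
1 = 1161·7381 − 1495·5732
1 = −1495·27875 + 5646·7381
1 = 5646·35256 − 7141·27875
So 27875·(-7141) ≡ 1 (mod 35256), hence d ≡ -7141 ≡ 28115 (mod 35256).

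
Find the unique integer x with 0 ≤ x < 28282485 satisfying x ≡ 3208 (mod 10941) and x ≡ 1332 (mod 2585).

Write x = 3208 + 10941·k. Then 10941·k ≡ 1332 − 3208 ≡ 709 (mod 2585).
Need 10941⁻¹ mod 2585. Extended Euclid on (2585, 601):
2585 = 4*601 + 181
601 = 3*181 + 58
181 = 3*58 + 7
58 = 8*7 + 2
7 = 3*2 + 1
2 = 2*1 + 0
Back-substitute:
1 = 7 − 3·2
1 = −3·58 + 25·7
1 = 25·181 − 78·58
1 = −78·601 + 259·181
1 = 259·2585 − 1114·601
10941⁻¹ ≡ 1471 (mod 2585), so k ≡ 1471·709 ≡ 1184 (mod 2585).
x = 3208 + 10941·1184 = 12957352.

12957352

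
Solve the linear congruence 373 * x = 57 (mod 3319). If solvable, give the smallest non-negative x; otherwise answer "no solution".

First find gcd(373, 3319):
3319 = 8·373 + 335
373 = 1·335 + 38
335 = 8·38 + 31
38 = 1·31 + 7
31 = 4·7 + 3
7 = 2·3 + 1
3 = 3·1 + 0
gcd = 1, so a unique solution mod 3319 exists.
Back-substitute for the Bézout coefficients:
1 = 7 − 2·3
1 = −2·31 + 9·7
1 = 9·38 − 11·31
1 = −11·335 + 97·38
1 = 97·373 − 108·335
1 = −108·3319 + 961·373
So 373·(961) ≡ 1 (mod 3319), giving 373⁻¹ ≡ 961.
x ≡ 373⁻¹·57 ≡ 961·57 ≡ 1673 (mod 3319).

1673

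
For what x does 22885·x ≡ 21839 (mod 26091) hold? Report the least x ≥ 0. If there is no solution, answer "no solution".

6284

First find gcd(22885, 26091):
26091 = 1*22885 + 3206
22885 = 7*3206 + 443
3206 = 7*443 + 105
443 = 4*105 + 23
105 = 4*23 + 13
23 = 1*13 + 10
13 = 1*10 + 3
10 = 3*3 + 1
3 = 3*1 + 0
gcd = 1, so a unique solution mod 26091 exists.
Back-substitute for the Bézout coefficients:
1 = 10 − 3·3
1 = −3·13 + 4·10
1 = 4·23 − 7·13
1 = −7·105 + 32·23
1 = 32·443 − 135·105
1 = −135·3206 + 977·443
1 = 977·22885 − 6974·3206
1 = −6974·26091 + 7951·22885
So 22885·(7951) ≡ 1 (mod 26091), giving 22885⁻¹ ≡ 7951.
x ≡ 22885⁻¹·21839 ≡ 7951·21839 ≡ 6284 (mod 26091).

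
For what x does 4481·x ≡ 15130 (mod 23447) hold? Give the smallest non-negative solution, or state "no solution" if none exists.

First find gcd(4481, 23447):
23447 = 5·4481 + 1042
4481 = 4·1042 + 313
1042 = 3·313 + 103
313 = 3·103 + 4
103 = 25·4 + 3
4 = 1·3 + 1
3 = 3·1 + 0
gcd = 1, so a unique solution mod 23447 exists.
Back-substitute for the Bézout coefficients:
1 = 4 − 3
1 = −103 + 26·4
1 = 26·313 − 79·103
1 = −79·1042 + 263·313
1 = 263·4481 − 1131·1042
1 = −1131·23447 + 5918·4481
So 4481·(5918) ≡ 1 (mod 23447), giving 4481⁻¹ ≡ 5918.
x ≡ 4481⁻¹·15130 ≡ 5918·15130 ≡ 18694 (mod 23447).

18694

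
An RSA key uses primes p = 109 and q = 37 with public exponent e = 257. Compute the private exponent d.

φ(n) = (p−1)(q−1) = 108·36 = 3888.
Need d with 257·d ≡ 1 (mod 3888). Apply the extended Euclidean algorithm:
3888 = 15×257 + 33
257 = 7×33 + 26
33 = 1×26 + 7
26 = 3×7 + 5
7 = 1×5 + 2
5 = 2×2 + 1
2 = 2×1 + 0
Back-substitute:
1 = 5 − 2·2
1 = −2·7 + 3·5
1 = 3·26 − 11·7
1 = −11·33 + 14·26
1 = 14·257 − 109·33
1 = −109·3888 + 1649·257
So 257·1649 ≡ 1 (mod 3888), hence d = 1649.

1649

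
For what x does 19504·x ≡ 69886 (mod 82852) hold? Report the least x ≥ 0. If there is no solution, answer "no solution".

gcd(19504, 82852):
82852 = 4×19504 + 4836
19504 = 4×4836 + 160
4836 = 30×160 + 36
160 = 4×36 + 16
36 = 2×16 + 4
16 = 4×4 + 0
gcd = 4, but 4 ∤ 69886, so the congruence has no solution.

no solution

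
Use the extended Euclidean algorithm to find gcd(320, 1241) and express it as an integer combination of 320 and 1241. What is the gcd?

Repeated division:
1241 = 3×320 + 281
320 = 1×281 + 39
281 = 7×39 + 8
39 = 4×8 + 7
8 = 1×7 + 1
7 = 7×1 + 0
gcd(320, 1241) = 1.
Express as a combination:
1 = 8 − 7
1 = −39 + 5·8
1 = 5·281 − 36·39
1 = −36·320 + 41·281
1 = 41·1241 − 159·320
So 1 = (41)·1241 + (-159)·320.

1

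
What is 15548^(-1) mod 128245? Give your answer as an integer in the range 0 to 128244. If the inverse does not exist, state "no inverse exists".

Compute gcd(15548, 128245):
128245 = 8*15548 + 3861
15548 = 4*3861 + 104
3861 = 37*104 + 13
104 = 8*13 + 0
The gcd is 13, not 1, hence no inverse exists.

no inverse exists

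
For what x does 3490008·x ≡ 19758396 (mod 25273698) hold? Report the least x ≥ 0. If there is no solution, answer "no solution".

1669297

First find gcd(3490008, 25273698):
25273698 = 7*3490008 + 843642
3490008 = 4*843642 + 115440
843642 = 7*115440 + 35562
115440 = 3*35562 + 8754
35562 = 4*8754 + 546
8754 = 16*546 + 18
546 = 30*18 + 6
18 = 3*6 + 0
gcd = 6 and 6 | 19758396, so solutions exist. Divide through by 6: 581668x ≡ 3293066 (mod 4212283).
Now find 581668⁻¹ mod 4212283:
4212283 = 7×581668 + 140607
581668 = 4×140607 + 19240
140607 = 7×19240 + 5927
19240 = 3×5927 + 1459
5927 = 4×1459 + 91
1459 = 16×91 + 3
91 = 30×3 + 1
3 = 3×1 + 0
Back-substitute:
1 = 91 − 30·3
1 = −30·1459 + 481·91
1 = 481·5927 − 1954·1459
1 = −1954·19240 + 6343·5927
1 = 6343·140607 − 46355·19240
1 = −46355·581668 + 191763·140607
1 = 191763·4212283 − 1388696·581668
So 581668·(-1388696) ≡ 1 (mod 4212283), i.e. 581668⁻¹ ≡ 2823587.
Then x ≡ 2823587·3293066 ≡ 1669297 (mod 4212283); the smallest non-negative solution is x = 1669297.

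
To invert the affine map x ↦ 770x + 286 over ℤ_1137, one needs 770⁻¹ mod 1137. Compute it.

158

gcd(1137, 770) by repeated division:
1137 = 1×770 + 367
770 = 2×367 + 36
367 = 10×36 + 7
36 = 5×7 + 1
7 = 7×1 + 0
Since gcd(770, 1137) = 1, back-substitute to write 1 as a combination:
1 = 36 − 5·7
1 = −5·367 + 51·36
1 = 51·770 − 107·367
1 = −107·1137 + 158·770
So 770·158 ≡ 1 (mod 1137).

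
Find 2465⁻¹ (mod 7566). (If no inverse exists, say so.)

2345

Run Euclid on (7566, 2465):
7566 = 3·2465 + 171
2465 = 14·171 + 71
171 = 2·71 + 29
71 = 2·29 + 13
29 = 2·13 + 3
13 = 4·3 + 1
3 = 3·1 + 0
Since gcd(2465, 7566) = 1, back-substitute to write 1 as a combination:
1 = 13 − 4·3
1 = −4·29 + 9·13
1 = 9·71 − 22·29
1 = −22·171 + 53·71
1 = 53·2465 − 764·171
1 = −764·7566 + 2345·2465
So 2465·2345 ≡ 1 (mod 7566).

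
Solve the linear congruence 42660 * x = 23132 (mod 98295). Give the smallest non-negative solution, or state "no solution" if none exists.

gcd(42660, 98295):
98295 = 2×42660 + 12975
42660 = 3×12975 + 3735
12975 = 3×3735 + 1770
3735 = 2×1770 + 195
1770 = 9×195 + 15
195 = 13×15 + 0
gcd = 15, but 15 ∤ 23132, so the congruence has no solution.

no solution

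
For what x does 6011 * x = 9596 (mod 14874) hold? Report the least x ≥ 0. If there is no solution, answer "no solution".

3790

First find gcd(6011, 14874):
14874 = 2·6011 + 2852
6011 = 2·2852 + 307
2852 = 9·307 + 89
307 = 3·89 + 40
89 = 2·40 + 9
40 = 4·9 + 4
9 = 2·4 + 1
4 = 4·1 + 0
gcd = 1, so a unique solution mod 14874 exists.
Back-substitute for the Bézout coefficients:
1 = 9 − 2·4
1 = −2·40 + 9·9
1 = 9·89 − 20·40
1 = −20·307 + 69·89
1 = 69·2852 − 641·307
1 = −641·6011 + 1351·2852
1 = 1351·14874 − 3343·6011
So 6011·(-3343) ≡ 1 (mod 14874), giving 6011⁻¹ ≡ 11531.
x ≡ 6011⁻¹·9596 ≡ 11531·9596 ≡ 3790 (mod 14874).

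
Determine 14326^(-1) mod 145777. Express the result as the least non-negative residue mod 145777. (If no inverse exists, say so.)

65562

Apply the Euclidean algorithm to 145777 and 14326:
145777 = 10*14326 + 2517
14326 = 5*2517 + 1741
2517 = 1*1741 + 776
1741 = 2*776 + 189
776 = 4*189 + 20
189 = 9*20 + 9
20 = 2*9 + 2
9 = 4*2 + 1
2 = 2*1 + 0
The gcd is 1. Working backward:
1 = 9 − 4·2
1 = −4·20 + 9·9
1 = 9·189 − 85·20
1 = −85·776 + 349·189
1 = 349·1741 − 783·776
1 = −783·2517 + 1132·1741
1 = 1132·14326 − 6443·2517
1 = −6443·145777 + 65562·14326
So 14326·65562 ≡ 1 (mod 145777).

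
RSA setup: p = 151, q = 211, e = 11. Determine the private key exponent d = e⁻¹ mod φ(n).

8591

φ(n) = (p−1)(q−1) = 150·210 = 31500.
Need d with 11·d ≡ 1 (mod 31500). Apply the extended Euclidean algorithm:
31500 = 2863×11 + 7
11 = 1×7 + 4
7 = 1×4 + 3
4 = 1×3 + 1
3 = 3×1 + 0
Back-substitute:
1 = 4 − 3
1 = −7 + 2·4
1 = 2·11 − 3·7
1 = −3·31500 + 8591·11
So 11·8591 ≡ 1 (mod 31500), hence d = 8591.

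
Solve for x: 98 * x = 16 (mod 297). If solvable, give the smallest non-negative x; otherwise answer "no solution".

First find gcd(98, 297):
297 = 3*98 + 3
98 = 32*3 + 2
3 = 1*2 + 1
2 = 2*1 + 0
gcd = 1, so a unique solution mod 297 exists.
Back-substitute for the Bézout coefficients:
1 = 3 − 2
1 = −98 + 33·3
1 = 33·297 − 100·98
So 98·(-100) ≡ 1 (mod 297), giving 98⁻¹ ≡ 197.
x ≡ 98⁻¹·16 ≡ 197·16 ≡ 182 (mod 297).

182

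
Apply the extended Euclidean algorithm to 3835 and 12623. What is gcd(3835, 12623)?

13

Apply Euclid's algorithm to 12623 and 3835:
12623 = 3*3835 + 1118
3835 = 3*1118 + 481
1118 = 2*481 + 156
481 = 3*156 + 13
156 = 12*13 + 0
gcd(3835, 12623) = 13.
Working backward:
13 = 481 − 3·156
13 = −3·1118 + 7·481
13 = 7·3835 − 24·1118
13 = −24·12623 + 79·3835
So 13 = (-24)·12623 + (79)·3835.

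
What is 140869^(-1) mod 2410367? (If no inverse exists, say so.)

Extended Euclidean algorithm:
2410367 = 17×140869 + 15594
140869 = 9×15594 + 523
15594 = 29×523 + 427
523 = 1×427 + 96
427 = 4×96 + 43
96 = 2×43 + 10
43 = 4×10 + 3
10 = 3×3 + 1
3 = 3×1 + 0
gcd = 1, so the inverse exists. Back-substitute:
1 = 10 − 3·3
1 = −3·43 + 13·10
1 = 13·96 − 29·43
1 = −29·427 + 129·96
1 = 129·523 − 158·427
1 = −158·15594 + 4711·523
1 = 4711·140869 − 42557·15594
1 = −42557·2410367 + 728180·140869
So 140869·728180 ≡ 1 (mod 2410367).

728180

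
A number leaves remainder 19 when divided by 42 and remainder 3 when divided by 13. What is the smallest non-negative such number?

523

Write x = 19 + 42·k. Then 42·k ≡ 3 − 19 ≡ 10 (mod 13).
Need 42⁻¹ mod 13. Extended Euclid on (13, 3):
13 = 4*3 + 1
3 = 3*1 + 0
Back-substitute:
1 = 13 − 4·3
42⁻¹ ≡ 9 (mod 13), so k ≡ 9·10 ≡ 12 (mod 13).
x = 19 + 42·12 = 523.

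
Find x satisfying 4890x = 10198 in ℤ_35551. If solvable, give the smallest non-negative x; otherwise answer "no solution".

First find gcd(4890, 35551):
35551 = 7·4890 + 1321
4890 = 3·1321 + 927
1321 = 1·927 + 394
927 = 2·394 + 139
394 = 2·139 + 116
139 = 1·116 + 23
116 = 5·23 + 1
23 = 23·1 + 0
gcd = 1, so a unique solution mod 35551 exists.
Back-substitute for the Bézout coefficients:
1 = 116 − 5·23
1 = −5·139 + 6·116
1 = 6·394 − 17·139
1 = −17·927 + 40·394
1 = 40·1321 − 57·927
1 = −57·4890 + 211·1321
1 = 211·35551 − 1534·4890
So 4890·(-1534) ≡ 1 (mod 35551), giving 4890⁻¹ ≡ 34017.
x ≡ 4890⁻¹·10198 ≡ 34017·10198 ≡ 34259 (mod 35551).

34259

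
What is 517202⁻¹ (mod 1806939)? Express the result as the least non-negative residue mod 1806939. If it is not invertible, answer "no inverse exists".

Apply the Euclidean algorithm to 1806939 and 517202:
1806939 = 3×517202 + 255333
517202 = 2×255333 + 6536
255333 = 39×6536 + 429
6536 = 15×429 + 101
429 = 4×101 + 25
101 = 4×25 + 1
25 = 25×1 + 0
The gcd is 1. Working backward:
1 = 101 − 4·25
1 = −4·429 + 17·101
1 = 17·6536 − 259·429
1 = −259·255333 + 10118·6536
1 = 10118·517202 − 20495·255333
1 = −20495·1806939 + 71603·517202
So 517202·71603 ≡ 1 (mod 1806939).

71603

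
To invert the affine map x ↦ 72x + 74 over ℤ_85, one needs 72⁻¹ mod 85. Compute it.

Run Euclid on (85, 72):
85 = 1×72 + 13
72 = 5×13 + 7
13 = 1×7 + 6
7 = 1×6 + 1
6 = 6×1 + 0
The gcd is 1. Working backward:
1 = 7 − 6
1 = −13 + 2·7
1 = 2·72 − 11·13
1 = −11·85 + 13·72
So 72·13 ≡ 1 (mod 85).

13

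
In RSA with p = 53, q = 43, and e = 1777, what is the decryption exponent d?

φ(n) = (p−1)(q−1) = 52·42 = 2184.
Need d with 1777·d ≡ 1 (mod 2184). Apply the extended Euclidean algorithm:
2184 = 1·1777 + 407
1777 = 4·407 + 149
407 = 2·149 + 109
149 = 1·109 + 40
109 = 2·40 + 29
40 = 1·29 + 11
29 = 2·11 + 7
11 = 1·7 + 4
7 = 1·4 + 3
4 = 1·3 + 1
3 = 3·1 + 0
Back-substitute:
1 = 4 − 3
1 = −7 + 2·4
1 = 2·11 − 3·7
1 = −3·29 + 8·11
1 = 8·40 − 11·29
1 = −11·109 + 30·40
1 = 30·149 − 41·109
1 = −41·407 + 112·149
1 = 112·1777 − 489·407
1 = −489·2184 + 601·1777
So 1777·601 ≡ 1 (mod 2184), hence d = 601.

601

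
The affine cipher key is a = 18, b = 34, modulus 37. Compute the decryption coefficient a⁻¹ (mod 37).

Extended Euclidean algorithm:
37 = 2×18 + 1
18 = 18×1 + 0
Since gcd(18, 37) = 1, back-substitute to write 1 as a combination:
1 = 37 − 2·18
Thus 18·(-2) ≡ 1 (mod 37); reducing, -2 mod 37 = 35.

35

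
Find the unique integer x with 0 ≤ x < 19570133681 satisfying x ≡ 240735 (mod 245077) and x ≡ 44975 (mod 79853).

3772220842

Write x = 240735 + 245077·k. Then 245077·k ≡ 44975 − 240735 ≡ 43799 (mod 79853).
Need 245077⁻¹ mod 79853. Extended Euclid on (79853, 5518):
79853 = 14*5518 + 2601
5518 = 2*2601 + 316
2601 = 8*316 + 73
316 = 4*73 + 24
73 = 3*24 + 1
24 = 24*1 + 0
Back-substitute:
1 = 73 − 3·24
1 = −3·316 + 13·73
1 = 13·2601 − 107·316
1 = −107·5518 + 227·2601
1 = 227·79853 − 3285·5518
245077⁻¹ ≡ 76568 (mod 79853), so k ≡ 76568·43799 ≡ 15391 (mod 79853).
x = 240735 + 245077·15391 = 3772220842.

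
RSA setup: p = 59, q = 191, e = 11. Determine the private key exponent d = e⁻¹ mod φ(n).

φ(n) = (p−1)(q−1) = 58·190 = 11020.
Need d with 11·d ≡ 1 (mod 11020). Apply the extended Euclidean algorithm:
11020 = 1001×11 + 9
11 = 1×9 + 2
9 = 4×2 + 1
2 = 2×1 + 0
Back-substitute:
1 = 9 − 4·2
1 = −4·11 + 5·9
1 = 5·11020 − 5009·11
So 11·(-5009) ≡ 1 (mod 11020), hence d ≡ -5009 ≡ 6011 (mod 11020).

6011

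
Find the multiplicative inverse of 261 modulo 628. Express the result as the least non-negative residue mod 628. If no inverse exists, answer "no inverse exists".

Apply the Euclidean algorithm to 628 and 261:
628 = 2×261 + 106
261 = 2×106 + 49
106 = 2×49 + 8
49 = 6×8 + 1
8 = 8×1 + 0
The gcd is 1. Working backward:
1 = 49 − 6·8
1 = −6·106 + 13·49
1 = 13·261 − 32·106
1 = −32·628 + 77·261
So 261·77 ≡ 1 (mod 628).

77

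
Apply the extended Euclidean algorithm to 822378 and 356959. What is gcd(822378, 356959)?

1

Euclidean algorithm:
822378 = 2×356959 + 108460
356959 = 3×108460 + 31579
108460 = 3×31579 + 13723
31579 = 2×13723 + 4133
13723 = 3×4133 + 1324
4133 = 3×1324 + 161
1324 = 8×161 + 36
161 = 4×36 + 17
36 = 2×17 + 2
17 = 8×2 + 1
2 = 2×1 + 0
gcd(822378, 356959) = 1.
Back-substituting:
1 = 17 − 8·2
1 = −8·36 + 17·17
1 = 17·161 − 76·36
1 = −76·1324 + 625·161
1 = 625·4133 − 1951·1324
1 = −1951·13723 + 6478·4133
1 = 6478·31579 − 14907·13723
1 = −14907·108460 + 51199·31579
1 = 51199·356959 − 168504·108460
1 = −168504·822378 + 388207·356959
So 1 = (-168504)·822378 + (388207)·356959.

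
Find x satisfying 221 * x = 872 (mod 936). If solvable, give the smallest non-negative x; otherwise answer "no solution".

gcd(221, 936):
936 = 4×221 + 52
221 = 4×52 + 13
52 = 4×13 + 0
gcd = 13, but 13 ∤ 872, so the congruence has no solution.

no solution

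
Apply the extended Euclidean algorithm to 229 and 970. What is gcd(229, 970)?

1

Repeated division:
970 = 4·229 + 54
229 = 4·54 + 13
54 = 4·13 + 2
13 = 6·2 + 1
2 = 2·1 + 0
gcd(229, 970) = 1.
Express as a combination:
1 = 13 − 6·2
1 = −6·54 + 25·13
1 = 25·229 − 106·54
1 = −106·970 + 449·229
So 1 = (-106)·970 + (449)·229.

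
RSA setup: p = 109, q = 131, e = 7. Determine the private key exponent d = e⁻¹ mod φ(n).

φ(n) = (p−1)(q−1) = 108·130 = 14040.
Need d with 7·d ≡ 1 (mod 14040). Apply the extended Euclidean algorithm:
14040 = 2005·7 + 5
7 = 1·5 + 2
5 = 2·2 + 1
2 = 2·1 + 0
Back-substitute:
1 = 5 − 2·2
1 = −2·7 + 3·5
1 = 3·14040 − 6017·7
So 7·(-6017) ≡ 1 (mod 14040), hence d ≡ -6017 ≡ 8023 (mod 14040).

8023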